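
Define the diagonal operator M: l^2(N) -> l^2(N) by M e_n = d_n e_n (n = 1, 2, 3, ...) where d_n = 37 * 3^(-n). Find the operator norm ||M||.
||M|| = 37/3 (attained at n = 1)

For M diagonal, ||M|| = sup_n |d_n|. The sequence d_n = 37 * 3^(-n) is positive and strictly decreasing (ratio 3^(-1) < 1), so the supremum is d_1 = 37/3. Hence ||M|| = 37/3.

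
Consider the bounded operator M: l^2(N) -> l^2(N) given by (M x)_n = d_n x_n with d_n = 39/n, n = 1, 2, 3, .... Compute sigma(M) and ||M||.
sigma(M) = {39/n : n ≥ 1} ∪ {0}; ||M|| = 39

A bounded diagonal operator on l^2 with diagonal entries d_n has spectrum equal to the closure of {d_n : n ≥ 1}: every d_n is an eigenvalue (with eigenvector e_n), so {d_n} ⊂ sigma(M); the spectrum is closed, so its closure is too; and for lambda not in the closure, (M - lambda I) has bounded inverse (the diagonal entries 1/(d_n - lambda) are bounded). For our sequence d_n = 39/n, n = 1, 2, 3, ...:
  - {d_n} = {39/n : n ≥ 1}; the only limit point is 0
  - closure = {39/n : n ≥ 1} ∪ {0}
For the norm: a diagonal operator has ||M|| = sup_n |d_n|. Here d_n = 39/n is positive and decreasing, so sup_n |d_n| = d_1 = 39. So ||M|| = 39.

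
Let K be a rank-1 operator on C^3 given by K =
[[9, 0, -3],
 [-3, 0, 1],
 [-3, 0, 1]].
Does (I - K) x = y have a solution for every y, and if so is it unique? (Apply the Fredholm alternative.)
(I - K) is invertible (det(I - K) = -9 ≠ 0), so for every y in C^3 the equation (I - K) x = y has a unique solution.

K has rank 1, so it is an outer product K = u v^T: every row of K is a multiple of one row vector. Reading off the entries, u = (-3, 1, 1) and v = (-3, 0, 1) (row i of K equals u_i·v^T). A rank-one matrix u v^T satisfies K u = u (v·u) and kills the (2)-dimensional subspace v^⊥, so its characteristic polynomial is lambda^2 (lambda - v·u) with v·u = tr K = 10. Hence the eigenvalues of I - K are 1 (multiplicity 2) and 1 - (10) = -9, so det(I - K) = -9. (Direct check: I - K =
[[-8, 0, 3],
 [3, 1, -1],
 [3, 0, 0]]
has determinant -9.) The finite-dimensional Fredholm alternative says: either (I - K) is invertible, or ker(I - K) ≠ {0} and then range(I - K) = ker((I - K)^*)^⊥, with dim ker(I - K) = dim ker((I - K)^*). Since det(I - K) ≠ 0, 1 is not an eigenvalue of K and ker(I - K) = {0}, so we are in the first case: for every y there is a unique x = (I - K)^(-1) y. Explicitly, by the Sherman–Morrison formula, (I - u v^T)^(-1) = I + u v^T/(1 - v·u), i.e. (I - K)^(-1) = I + K/(-9).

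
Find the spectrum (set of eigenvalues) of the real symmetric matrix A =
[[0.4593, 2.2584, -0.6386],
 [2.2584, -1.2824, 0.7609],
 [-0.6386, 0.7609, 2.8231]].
sigma(A) ≈ {-3, 2, 3}

A is real symmetric, so its spectrum consists of real eigenvalues. Expanding the characteristic polynomial of the displayed matrix gives
  det(λ I - A) = p(λ) = λ^3 + (-2)λ^2 + (-9)λ + (18).
Solving p(λ) = 0 yields eigenvalues ≈ -3, 2, 3. (A is shown rounded to 4 decimals, so these recover the underlying integer eigenvalues to within that precision.)
Verification: the trace of A = 2 equals the sum of eigenvalues 2, and det(A) ≈ -17.9994 matches the eigenvalue product -18.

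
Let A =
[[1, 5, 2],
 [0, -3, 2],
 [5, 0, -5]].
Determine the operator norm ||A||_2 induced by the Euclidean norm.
||A||_2 ≈ 7.2641 (= sqrt(largest eigenvalue of A^T A))

||A||_2 = sigma_max(A) = sqrt(lambda_max(A^T A)). Form the symmetric matrix M = A^T A =
[[26, 5, -23],
 [5, 34, 4],
 [-23, 4, 33]].
Its characteristic polynomial (trace, sum of principal 2x2 minors, determinant of M give the coefficients) is
  p(λ) = det(λ I - M) = λ^3 - 93λ^2 + 2294λ - 9025.
No integer candidate from the rational root theorem (±divisors of 9025) is a root, so the roots are irrational. The cubic discriminant is Δ = 647649553 > 0, so there are three distinct real roots. p(4) = -1273 and p(5) = 245 have opposite signs, so a root lies in (4, 5); Newton's method refines it to λ ≈ 4.8313. p(35) = 215 and p(36) = -313 have opposite signs, so a root lies in (35, 36); Newton's method refines it to λ ≈ 35.4011. p(52) = -601 and p(53) = 197 have opposite signs, so a root lies in (52, 53); Newton's method refines it to λ ≈ 52.7676. Check (Vieta): the three roots sum to 93, matching tr M = 93.
So the eigenvalues of A^T A are ≈ 4.8313, 35.4011, 52.7676 (all ≥ 0, as they must be for A^T A). The largest is λ_max ≈ 52.7676, hence ||A||_2 = sqrt(λ_max) ≈ 7.2641.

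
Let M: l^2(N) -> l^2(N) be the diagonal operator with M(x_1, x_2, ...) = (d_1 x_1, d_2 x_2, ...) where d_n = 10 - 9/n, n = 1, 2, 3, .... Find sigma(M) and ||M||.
sigma(M) = {10 - 9/n : n ≥ 1} ∪ {10}; ||M|| = 10

A bounded diagonal operator on l^2 with diagonal entries d_n has spectrum equal to the closure of {d_n : n ≥ 1}: every d_n is an eigenvalue (with eigenvector e_n), so {d_n} ⊂ sigma(M); the spectrum is closed, so its closure is too; and for lambda not in the closure, (M - lambda I) has bounded inverse (the diagonal entries 1/(d_n - lambda) are bounded). For our sequence d_n = 10 - 9/n, n = 1, 2, 3, ...:
  - {d_n} = {10 - 9/n : n ≥ 1}; the only limit point is 10
  - closure = {10 - 9/n : n ≥ 1} ∪ {10}
For the norm: a diagonal operator has ||M|| = sup_n |d_n|. Here d_n = 10 - 9/n increases monotonically from d_1 = 1 toward 10, with all terms in [1, 10); so sup_n |d_n| = 10 (the supremum is the limit, not attained). So ||M|| = 10.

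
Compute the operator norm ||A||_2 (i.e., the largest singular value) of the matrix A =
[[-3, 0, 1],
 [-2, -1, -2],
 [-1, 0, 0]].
||A||_2 ≈ 3.8052 (= sqrt(largest eigenvalue of A^T A))

||A||_2 = sigma_max(A) = sqrt(lambda_max(A^T A)). Form the symmetric matrix M = A^T A =
[[14, 2, 1],
 [2, 1, 2],
 [1, 2, 5]].
Its characteristic polynomial (trace, sum of principal 2x2 minors, determinant of M give the coefficients) is
  p(λ) = det(λ I - M) = λ^3 - 20λ^2 + 80λ - 1.
No integer candidate from the rational root theorem (±divisors of 1) is a root, so the roots are irrational. The cubic discriminant is Δ = 508773 > 0, so there are three distinct real roots. p(0) = -1 and p(1) = 60 have opposite signs, so a root lies in (0, 1); Newton's method refines it to λ ≈ 0.0125. p(5) = 24 and p(6) = -25 have opposite signs, so a root lies in (5, 6); Newton's method refines it to λ ≈ 5.5076. p(14) = -57 and p(15) = 74 have opposite signs, so a root lies in (14, 15); Newton's method refines it to λ ≈ 14.4799. Check (Vieta): the three roots sum to 20, matching tr M = 20.
So the eigenvalues of A^T A are ≈ 0.0125, 5.5076, 14.4799 (all ≥ 0, as they must be for A^T A). The largest is λ_max ≈ 14.4799, hence ||A||_2 = sqrt(λ_max) ≈ 3.8052.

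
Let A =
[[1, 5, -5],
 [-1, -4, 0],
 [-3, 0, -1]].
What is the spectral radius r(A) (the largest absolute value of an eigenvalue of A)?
r(A) ≈ 4.0473

The eigenvalues of A are the roots of its characteristic polynomial. With M = A (coefficients from the trace, the sum of principal 2x2 minors, and det A):
  p(λ) = det(λ I - M) = λ^3 + 4λ^2 - 11λ - 59.
No integer candidate from the rational root theorem (±divisors of 59) is a root, so the roots are irrational. The cubic discriminant is Δ = -24895 < 0, so there is one real root and a complex-conjugate pair. p(3) = -29 and p(4) = 25 have opposite signs, so a root lies in (3, 4); Newton's method refines it to λ ≈ 3.6018. Dividing out (λ - (3.6018)) leaves approximately λ^2 + 7.6018λ + 16.3805. For λ^2 + 7.6018λ + 16.3805 the discriminant is -7.7343. It is negative, so the remaining roots are the complex-conjugate pair λ ≈ -3.8009 ± 1.3905i. Their product equals the constant term, so |λ|^2 ≈ 16.3805 and |λ| ≈ 4.0473.
Thus the eigenvalues (to 4 decimals) are 3.6018 (modulus 3.6018); -3.8009 ± 1.3905i (modulus 4.0473). The spectral radius is the largest modulus: r(A) ≈ 4.0473. (Cross-check: r(A) ≤ ||A||_2 ≈ 7.8118; equality holds whenever A is normal, though it can also hold for some non-normal A.)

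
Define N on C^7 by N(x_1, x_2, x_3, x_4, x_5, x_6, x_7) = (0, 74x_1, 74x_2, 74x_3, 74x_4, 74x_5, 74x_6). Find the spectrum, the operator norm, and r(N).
sigma(N) = {0}; ||N|| = 74; r(N) = 0. (N is nilpotent with N^7 = 0.)

On C^7, N is a strictly lower-triangular matrix with 74 on the subdiagonal and zeros elsewhere, so its characteristic polynomial is lambda^7 and every eigenvalue is 0: sigma(N) = {0}. For the operator norm, N e_i = 74e_{i+1} for i = 1, ..., 6 and N e_7 = 0, so the singular values of N are 74 (with multiplicity 6) and 0; hence ||N|| = 74. The spectral radius r(N) = max|lambda| = 0. Note ||N|| > r(N) — characteristic of non-normal nilpotent operators. Indeed N^7 = 0.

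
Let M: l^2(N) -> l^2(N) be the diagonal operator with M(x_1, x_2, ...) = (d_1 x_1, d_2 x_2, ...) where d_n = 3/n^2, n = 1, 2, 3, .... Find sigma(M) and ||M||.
sigma(M) = {3/n^2 : n ≥ 1} ∪ {0}; ||M|| = 3

A bounded diagonal operator on l^2 with diagonal entries d_n has spectrum equal to the closure of {d_n : n ≥ 1}: every d_n is an eigenvalue (with eigenvector e_n), so {d_n} ⊂ sigma(M); the spectrum is closed, so its closure is too; and for lambda not in the closure, (M - lambda I) has bounded inverse (the diagonal entries 1/(d_n - lambda) are bounded). For our sequence d_n = 3/n^2, n = 1, 2, 3, ...:
  - {d_n} = {3/n^2 : n ≥ 1}; the only limit point is 0
  - closure = {3/n^2 : n ≥ 1} ∪ {0}
For the norm: a diagonal operator has ||M|| = sup_n |d_n|. Here d_n = 3/n^2 is positive and decreasing, so sup_n |d_n| = d_1 = 3. So ||M|| = 3.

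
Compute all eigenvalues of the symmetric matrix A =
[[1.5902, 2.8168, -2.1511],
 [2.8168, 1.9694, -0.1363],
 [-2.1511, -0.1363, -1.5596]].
sigma(A) ≈ {-3, 0, 5}

A is real symmetric, so its spectrum consists of real eigenvalues. Expanding the characteristic polynomial of the displayed matrix gives
  det(λ I - A) = p(λ) = λ^3 + (-2)λ^2 + (-15)λ + (0).
Solving p(λ) = 0 yields eigenvalues ≈ -3, 0, 5. (A is shown rounded to 4 decimals, so these recover the underlying integer eigenvalues to within that precision.)
Verification: the trace of A = 2 equals the sum of eigenvalues 2, and det(A) ≈ -0.0005 matches the eigenvalue product 0.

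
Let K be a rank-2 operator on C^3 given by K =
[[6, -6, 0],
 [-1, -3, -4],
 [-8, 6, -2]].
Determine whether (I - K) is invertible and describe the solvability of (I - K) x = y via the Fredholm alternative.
(I - K) is invertible (det(I - K) = -6 ≠ 0), so for every y in C^3 the equation (I - K) x = y has a unique solution.

K has rank 2 and factors as K = U V^T = u1 v1^T + u2 v2^T with u1 = (2, -1, -3), v1 = (3, -3, 0), u2 = (0, 2, 1), v2 = (1, -3, -2) (multiplying out reproduces the displayed K). The nonzero eigenvalues of U V^T coincide with those of the 2 x 2 matrix G = V^T U = [[v1·u1, v1·u2], [v2·u1, v2·u2]] = [[9, -6], [11, -8]], and by the Sylvester determinant identity det(I_3 - U V^T) = det(I_2 - V^T U) = det([[-8, 6], [-11, 9]]) = (-8)(9) - (6)(-11) = -6. (Direct check: I - K =
[[-5, 6, 0],
 [1, 4, 4],
 [8, -6, 3]]
has determinant -6.) The finite-dimensional Fredholm alternative says: either (I - K) is invertible, or ker(I - K) ≠ {0} and then range(I - K) = ker((I - K)^*)^⊥, with dim ker(I - K) = dim ker((I - K)^*). Since det(I - K) ≠ 0, 1 is not an eigenvalue of K and ker(I - K) = {0}, so we are in the first case: for every y there is a unique x = (I - K)^(-1) y. (Explicitly, by the Woodbury identity, (I - U V^T)^(-1) = I + U (I_2 - G)^(-1) V^T.)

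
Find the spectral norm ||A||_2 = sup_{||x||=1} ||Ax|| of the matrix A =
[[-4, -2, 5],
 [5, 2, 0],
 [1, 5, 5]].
||A||_2 ≈ 7.8933 (= sqrt(largest eigenvalue of A^T A))

||A||_2 = sigma_max(A) = sqrt(lambda_max(A^T A)). Form the symmetric matrix M = A^T A =
[[42, 23, -15],
 [23, 33, 15],
 [-15, 15, 50]].
Its characteristic polynomial (trace, sum of principal 2x2 minors, determinant of M give the coefficients) is
  p(λ) = det(λ I - M) = λ^3 - 125λ^2 + 4157λ - 15625.
No integer candidate from the rational root theorem (±divisors of 15625) is a root, so the roots are irrational. The cubic discriminant is Δ = 149930928 > 0, so there are three distinct real roots. p(4) = -933 and p(5) = 2160 have opposite signs, so a root lies in (4, 5); Newton's method refines it to λ ≈ 4.2942. p(58) = 93 and p(59) = -108 have opposite signs, so a root lies in (58, 59); Newton's method refines it to λ ≈ 58.4024. p(62) = -63 and p(63) = 188 have opposite signs, so a root lies in (62, 63); Newton's method refines it to λ ≈ 62.3035. Check (Vieta): the three roots sum to 125, matching tr M = 125.
So the eigenvalues of A^T A are ≈ 4.2942, 58.4024, 62.3035 (all ≥ 0, as they must be for A^T A). The largest is λ_max ≈ 62.3035, hence ||A||_2 = sqrt(λ_max) ≈ 7.8933.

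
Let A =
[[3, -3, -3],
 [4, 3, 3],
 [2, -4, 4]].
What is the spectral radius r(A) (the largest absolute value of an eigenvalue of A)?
r(A) ≈ 6.1959

The eigenvalues of A are the roots of its characteristic polynomial. With M = A (coefficients from the trace, the sum of principal 2x2 minors, and det A):
  p(λ) = det(λ I - M) = λ^3 - 10λ^2 + 63λ - 168.
No integer candidate from the rational root theorem (±divisors of 168) is a root, so the roots are irrational. The cubic discriminant is Δ = -132216 < 0, so there is one real root and a complex-conjugate pair. p(4) = -12 and p(5) = 22 have opposite signs, so a root lies in (4, 5); Newton's method refines it to λ ≈ 4.3762. Dividing out (λ - (4.3762)) leaves approximately λ^2 - 5.6238λ + 38.3891. For λ^2 - 5.6238λ + 38.3891 the discriminant is -121.9297. It is negative, so the remaining roots are the complex-conjugate pair λ ≈ 2.8119 ± 5.5211i. Their product equals the constant term, so |λ|^2 ≈ 38.3891 and |λ| ≈ 6.1959.
Thus the eigenvalues (to 4 decimals) are 4.3762 (modulus 4.3762); 2.8119 ± 5.5211i (modulus 6.1959). The spectral radius is the largest modulus: r(A) ≈ 6.1959. (Cross-check: r(A) ≤ ||A||_2 ≈ 6.564; equality holds whenever A is normal, though it can also hold for some non-normal A.)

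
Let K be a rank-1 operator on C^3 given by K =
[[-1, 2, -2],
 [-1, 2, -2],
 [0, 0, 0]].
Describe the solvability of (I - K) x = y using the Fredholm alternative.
(I - K) is singular (det(I - K) = 0, i.e. 1 ∈ sigma(K)). (I - K) x = y is solvable iff y ⊥ ker((I - K)^*) = span{(-1, 2, -2)}, i.e. iff -y_1 + 2y_2 - 2y_3 = 0. When solvable, the solutions are x = y + c·(1, 1, 0), c arbitrary (ker(I - K) = span{(1, 1, 0)}, dimension 1).

K has rank 1, so it is an outer product K = u v^T: every row of K is a multiple of one row vector. Reading off the entries, u = (1, 1, 0) and v = (-1, 2, -2) (row i of K equals u_i·v^T). A rank-one matrix u v^T satisfies K u = u (v·u) and kills the (2)-dimensional subspace v^⊥, so its characteristic polynomial is lambda^2 (lambda - v·u) with v·u = tr K = 1. Hence the eigenvalues of I - K are 1 (multiplicity 2) and 1 - (1) = 0, so det(I - K) = 0. (Direct check: I - K =
[[2, -2, 2],
 [1, -1, 2],
 [0, 0, 1]]
has determinant 0.) So 1 is an eigenvalue of K and (I - K) is not invertible. The finite-dimensional Fredholm alternative says: either (I - K) is invertible, or ker(I - K) ≠ {0} and then range(I - K) = ker((I - K)^*)^⊥, with dim ker(I - K) = dim ker((I - K)^*). We are in the second case, so we need both kernels. Kernel of I - K: (I - K) u = u - u (v·u) = u - u = 0, so ker(I - K) = span{u} = span{(1, 1, 0)} (it is exactly 1-dimensional because rank(I - K) = 2). Kernel of the adjoint: K is real, so (I - K)^* = I - K^T = I - v u^T, and (I - v u^T) v = v - v (u·v) = 0; hence ker((I - K)^*) = span{v} = span{(-1, 2, -2)}. Therefore (I - K) x = y is solvable iff <y, v> = 0, i.e. iff -y_1 + 2y_2 - 2y_3 = 0. When this holds, K y = u (v·y) = 0, so (I - K) y = y and x = y is a particular solution; the full solution set is the line x = y + c·u = y + c·(1, 1, 0), c ∈ C.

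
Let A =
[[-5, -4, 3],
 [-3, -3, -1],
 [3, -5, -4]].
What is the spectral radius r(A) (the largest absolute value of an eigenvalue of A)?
r(A) ≈ 7.3274

The eigenvalues of A are the roots of its characteristic polynomial. With M = A (coefficients from the trace, the sum of principal 2x2 minors, and det A):
  p(λ) = det(λ I - M) = λ^3 + 12λ^2 + 21λ - 97.
No integer candidate from the rational root theorem (±divisors of 97) is a root, so the roots are irrational. The cubic discriminant is Δ = 2889 > 0, so there are three distinct real roots. p(-8) = -9 and p(-7) = 1 have opposite signs, so a root lies in (-8, -7); Newton's method refines it to λ ≈ -7.3274. p(-7) = 1 and p(-6) = -7 have opposite signs, so a root lies in (-7, -6); Newton's method refines it to λ ≈ -6.6602. p(1) = -63 and p(2) = 1 have opposite signs, so a root lies in (1, 2); Newton's method refines it to λ ≈ 1.9876. Check (Vieta): the three roots sum to -12, matching tr M = -12.
Thus the eigenvalues (to 4 decimals) are -7.3274 (modulus 7.3274); -6.6602 (modulus 6.6602); 1.9876 (modulus 1.9876). The spectral radius is the largest modulus: r(A) ≈ 7.3274. (Cross-check: r(A) ≤ ||A||_2 ≈ 7.9526; equality holds whenever A is normal, though it can also hold for some non-normal A.)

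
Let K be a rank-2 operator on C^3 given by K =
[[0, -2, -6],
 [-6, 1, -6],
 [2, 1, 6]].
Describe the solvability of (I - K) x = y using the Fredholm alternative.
(I - K) is invertible (det(I - K) = 6 ≠ 0), so for every y in C^3 the equation (I - K) x = y has a unique solution.

K has rank 2 and factors as K = U V^T = u1 v1^T + u2 v2^T with u1 = (-2, -2, 2), v1 = (0, 1, 3), u2 = (0, 3, -1), v2 = (-2, 1, 0) (multiplying out reproduces the displayed K). The nonzero eigenvalues of U V^T coincide with those of the 2 x 2 matrix G = V^T U = [[v1·u1, v1·u2], [v2·u1, v2·u2]] = [[4, 0], [2, 3]], and by the Sylvester determinant identity det(I_3 - U V^T) = det(I_2 - V^T U) = det([[-3, 0], [-2, -2]]) = (-3)(-2) - (0)(-2) = 6. (Direct check: I - K =
[[1, 2, 6],
 [6, 0, 6],
 [-2, -1, -5]]
has determinant 6.) The finite-dimensional Fredholm alternative says: either (I - K) is invertible, or ker(I - K) ≠ {0} and then range(I - K) = ker((I - K)^*)^⊥, with dim ker(I - K) = dim ker((I - K)^*). Since det(I - K) ≠ 0, 1 is not an eigenvalue of K and ker(I - K) = {0}, so we are in the first case: for every y there is a unique x = (I - K)^(-1) y. (Explicitly, by the Woodbury identity, (I - U V^T)^(-1) = I + U (I_2 - G)^(-1) V^T.)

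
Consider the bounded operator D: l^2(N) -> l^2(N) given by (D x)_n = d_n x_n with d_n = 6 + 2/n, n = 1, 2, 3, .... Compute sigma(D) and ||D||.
sigma(D) = {6 + 2/n : n ≥ 1} ∪ {6}; ||D|| = 8

A bounded diagonal operator on l^2 with diagonal entries d_n has spectrum equal to the closure of {d_n : n ≥ 1}: every d_n is an eigenvalue (with eigenvector e_n), so {d_n} ⊂ sigma(D); the spectrum is closed, so its closure is too; and for lambda not in the closure, (D - lambda I) has bounded inverse (the diagonal entries 1/(d_n - lambda) are bounded). For our sequence d_n = 6 + 2/n, n = 1, 2, 3, ...:
  - {d_n} = {6 + 2/n : n ≥ 1}; the only limit point is 6
  - closure = {6 + 2/n : n ≥ 1} ∪ {6}
For the norm: a diagonal operator has ||D|| = sup_n |d_n|. Here d_n = 6 + 2/n is positive and decreasing, so sup_n |d_n| = d_1 = 6 + 2 = 8. So ||D|| = 8.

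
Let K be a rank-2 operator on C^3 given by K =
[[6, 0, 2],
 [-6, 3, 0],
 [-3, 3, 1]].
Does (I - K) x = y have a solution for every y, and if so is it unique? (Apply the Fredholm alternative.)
(I - K) is invertible (det(I - K) = 24 ≠ 0), so for every y in C^3 the equation (I - K) x = y has a unique solution.

K has rank 2 and factors as K = U V^T = u1 v1^T + u2 v2^T with u1 = (-2, 3, 2), v1 = (-3, 0, -1), u2 = (0, -1, -1), v2 = (-3, -3, -3) (multiplying out reproduces the displayed K). The nonzero eigenvalues of U V^T coincide with those of the 2 x 2 matrix G = V^T U = [[v1·u1, v1·u2], [v2·u1, v2·u2]] = [[4, 1], [-9, 6]], and by the Sylvester determinant identity det(I_3 - U V^T) = det(I_2 - V^T U) = det([[-3, -1], [9, -5]]) = (-3)(-5) - (-1)(9) = 24. (Direct check: I - K =
[[-5, 0, -2],
 [6, -2, 0],
 [3, -3, 0]]
has determinant 24.) The finite-dimensional Fredholm alternative says: either (I - K) is invertible, or ker(I - K) ≠ {0} and then range(I - K) = ker((I - K)^*)^⊥, with dim ker(I - K) = dim ker((I - K)^*). Since det(I - K) ≠ 0, 1 is not an eigenvalue of K and ker(I - K) = {0}, so we are in the first case: for every y there is a unique x = (I - K)^(-1) y. (Explicitly, by the Woodbury identity, (I - U V^T)^(-1) = I + U (I_2 - G)^(-1) V^T.)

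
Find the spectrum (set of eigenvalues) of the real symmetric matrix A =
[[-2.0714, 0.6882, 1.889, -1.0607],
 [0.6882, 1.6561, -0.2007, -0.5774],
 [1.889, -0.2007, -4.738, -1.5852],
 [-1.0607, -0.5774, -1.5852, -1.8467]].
sigma(A) ≈ {-6, -3, 0, 2}

A is real symmetric, so its spectrum consists of real eigenvalues. Expanding the characteristic polynomial of the displayed matrix gives
  det(λ I - A) = p(λ) = λ^4 + (7)λ^3 + (0)λ^2 + (-35.9986)λ + (0.0011).
Solving p(λ) = 0 yields eigenvalues ≈ -6, -3, 0, 2. (A is shown rounded to 4 decimals, so these recover the underlying integer eigenvalues to within that precision.)
Verification: the trace of A = -7 equals the sum of eigenvalues -7, and det(A) ≈ 0.0011 matches the eigenvalue product 0.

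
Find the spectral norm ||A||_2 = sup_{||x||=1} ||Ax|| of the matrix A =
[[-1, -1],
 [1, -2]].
||A||_2 = sqrt((7 + sqrt(13))/2) ≈ 2.3028 (= sqrt(largest eigenvalue of A^T A))

||A||_2 = sigma_max(A) = sqrt(lambda_max(A^T A)). Form the symmetric matrix M = A^T A =
[[2, -1],
 [-1, 5]].
Its characteristic polynomial (trace, determinant of M give the coefficients) is
  p(λ) = det(λ I - M) = λ^2 - 7λ + 9.
For λ^2 - 7λ + 9 the discriminant is 13. It is nonnegative but not a perfect square, so the roots are real and irrational: λ = (7 ± sqrt(13))/2 ≈ 5.3028, 1.6972.
So the eigenvalues of A^T A are ≈ 1.6972, 5.3028 (all ≥ 0, as they must be for A^T A). The largest is λ_max = (7 + sqrt(13))/2 ≈ 5.3028, hence ||A||_2 = sqrt(λ_max) = sqrt((7 + sqrt(13))/2) ≈ 2.3028.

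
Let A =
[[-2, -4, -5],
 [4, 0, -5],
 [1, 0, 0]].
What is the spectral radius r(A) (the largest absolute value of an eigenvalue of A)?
r(A) ≈ 4.841

The eigenvalues of A are the roots of its characteristic polynomial. With M = A (coefficients from the trace, the sum of principal 2x2 minors, and det A):
  p(λ) = det(λ I - M) = λ^3 + 2λ^2 + 21λ - 20.
No integer candidate from the rational root theorem (±divisors of 20) is a root, so the roots are irrational. The cubic discriminant is Δ = -60560 < 0, so there is one real root and a complex-conjugate pair. p(0) = -20 and p(1) = 4 have opposite signs, so a root lies in (0, 1); Newton's method refines it to λ ≈ 0.8534. Dividing out (λ - (0.8534)) leaves approximately λ^2 + 2.8534λ + 23.4352. For λ^2 + 2.8534λ + 23.4352 the discriminant is -85.5986. It is negative, so the remaining roots are the complex-conjugate pair λ ≈ -1.4267 ± 4.626i. Their product equals the constant term, so |λ|^2 ≈ 23.4352 and |λ| ≈ 4.841.
Thus the eigenvalues (to 4 decimals) are 0.8534 (modulus 0.8534); -1.4267 ± 4.626i (modulus 4.841). The spectral radius is the largest modulus: r(A) ≈ 4.841. (Cross-check: r(A) ≤ ||A||_2 ≈ 7.755; equality holds whenever A is normal, though it can also hold for some non-normal A.)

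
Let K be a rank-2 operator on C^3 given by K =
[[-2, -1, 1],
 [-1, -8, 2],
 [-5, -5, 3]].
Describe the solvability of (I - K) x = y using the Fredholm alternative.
(I - K) is invertible (det(I - K) = 8 ≠ 0), so for every y in C^3 the equation (I - K) x = y has a unique solution.

K has rank 2 and factors as K = U V^T = u1 v1^T + u2 v2^T with u1 = (-1, -2, -3), v1 = (1, 3, -1), u2 = (1, -1, 2), v2 = (-1, 2, 0) (multiplying out reproduces the displayed K). The nonzero eigenvalues of U V^T coincide with those of the 2 x 2 matrix G = V^T U = [[v1·u1, v1·u2], [v2·u1, v2·u2]] = [[-4, -4], [-3, -3]], and by the Sylvester determinant identity det(I_3 - U V^T) = det(I_2 - V^T U) = det([[5, 4], [3, 4]]) = (5)(4) - (4)(3) = 8. (Direct check: I - K =
[[3, 1, -1],
 [1, 9, -2],
 [5, 5, -2]]
has determinant 8.) The finite-dimensional Fredholm alternative says: either (I - K) is invertible, or ker(I - K) ≠ {0} and then range(I - K) = ker((I - K)^*)^⊥, with dim ker(I - K) = dim ker((I - K)^*). Since det(I - K) ≠ 0, 1 is not an eigenvalue of K and ker(I - K) = {0}, so we are in the first case: for every y there is a unique x = (I - K)^(-1) y. (Explicitly, by the Woodbury identity, (I - U V^T)^(-1) = I + U (I_2 - G)^(-1) V^T.)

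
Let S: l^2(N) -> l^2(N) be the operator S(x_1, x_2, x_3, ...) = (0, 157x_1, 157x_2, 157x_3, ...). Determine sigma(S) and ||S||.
sigma(S) = closed disk {z in C : |z| ≤ 157}; ||S|| = 157

Note S = 157·U where U is the unit right shift (U x)_k = x_{k-1} (with x_0 := 0); so ||S|| = 157||U|| and sigma(S) = 157·sigma(U). ||S x||^2 = sum_{k≥1} |157x_k|^2 = 24649||x||^2, so ||S|| = 157 and sigma(S) ⊂ {|z| ≤ 157}. For any |lambda| < 157, the equation (S - lambda I) x = 0 forces x_1 = 0, then 157x_k = lambda x_{k+1} ⇒ x = 0, so S has no eigenvalues. But (S - lambda I) is not surjective for |lambda| < 157: solving (S - lambda I) x = e_1 would require x_n proportional to (lambda/157)^(-n), which is not in l^2. So every |lambda| < 157 lies in the residual spectrum. The boundary |lambda| = 157 is in the approximate point spectrum (the spectrum is closed). Hence sigma(S) is the closed disk of radius 157.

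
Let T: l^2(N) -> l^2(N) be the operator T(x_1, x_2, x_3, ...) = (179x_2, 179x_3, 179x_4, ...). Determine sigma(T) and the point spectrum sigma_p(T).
sigma(T) = closed disk {z in C : |z| ≤ 179}; sigma_p(T) = open disk {z in C : |z| < 179}

Note T = 179·V where V is the unit left shift (V x)_k = x_{k+1}; so sigma(T) = 179·sigma(V) and ||T|| = 179||V||. ||T x||^2 = 32041sum_{k≥2} |x_k|^2 ≤ 32041||x||^2, with equality on {x : x_1 = 0}, so ||T|| = 179. For any lambda with |lambda| < 179, set r = lambda/179 (|r| < 1); the vector x = (1, r, r^2, ...) is in l^2 and satisfies T x = 179(r, r^2, ...) = lambda x, so lambda is an eigenvalue. On the boundary |lambda| = 179 the geometric series diverges, so no l^2 eigenvector exists, but these lambda lie in the approximate point spectrum. Hence sigma(T) is the closed disk of radius 179 and sigma_p(T) is the open disk.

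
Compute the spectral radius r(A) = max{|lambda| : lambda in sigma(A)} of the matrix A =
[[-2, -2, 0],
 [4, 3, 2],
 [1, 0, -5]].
r(A) ≈ 5.12

The eigenvalues of A are the roots of its characteristic polynomial. With M = A (coefficients from the trace, the sum of principal 2x2 minors, and det A):
  p(λ) = det(λ I - M) = λ^3 + 4λ^2 - 3λ + 14.
No integer candidate from the rational root theorem (±divisors of 14) is a root, so the roots are irrational. The cubic discriminant is Δ = -11648 < 0, so there is one real root and a complex-conjugate pair. p(-6) = -40 and p(-5) = 4 have opposite signs, so a root lies in (-6, -5); Newton's method refines it to λ ≈ -5.12. Dividing out (λ - (-5.12)) leaves approximately λ^2 - 1.12λ + 2.7344. For λ^2 - 1.12λ + 2.7344 the discriminant is -9.6831. It is negative, so the remaining roots are the complex-conjugate pair λ ≈ 0.56 ± 1.5559i. Their product equals the constant term, so |λ|^2 ≈ 2.7344 and |λ| ≈ 1.6536.
Thus the eigenvalues (to 4 decimals) are -5.12 (modulus 5.12); 0.56 ± 1.5559i (modulus 1.6536). The spectral radius is the largest modulus: r(A) ≈ 5.12. (Cross-check: r(A) ≤ ||A||_2 ≈ 6.1465; equality holds whenever A is normal, though it can also hold for some non-normal A.)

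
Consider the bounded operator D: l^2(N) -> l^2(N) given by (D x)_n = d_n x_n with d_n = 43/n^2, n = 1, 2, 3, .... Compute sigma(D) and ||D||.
sigma(D) = {43/n^2 : n ≥ 1} ∪ {0}; ||D|| = 43

A bounded diagonal operator on l^2 with diagonal entries d_n has spectrum equal to the closure of {d_n : n ≥ 1}: every d_n is an eigenvalue (with eigenvector e_n), so {d_n} ⊂ sigma(D); the spectrum is closed, so its closure is too; and for lambda not in the closure, (D - lambda I) has bounded inverse (the diagonal entries 1/(d_n - lambda) are bounded). For our sequence d_n = 43/n^2, n = 1, 2, 3, ...:
  - {d_n} = {43/n^2 : n ≥ 1}; the only limit point is 0
  - closure = {43/n^2 : n ≥ 1} ∪ {0}
For the norm: a diagonal operator has ||D|| = sup_n |d_n|. Here d_n = 43/n^2 is positive and decreasing, so sup_n |d_n| = d_1 = 43. So ||D|| = 43.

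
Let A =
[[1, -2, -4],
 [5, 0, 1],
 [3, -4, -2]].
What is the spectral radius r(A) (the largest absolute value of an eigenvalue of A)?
r(A) ≈ 5.4544

The eigenvalues of A are the roots of its characteristic polynomial. With M = A (coefficients from the trace, the sum of principal 2x2 minors, and det A):
  p(λ) = det(λ I - M) = λ^3 + λ^2 + 24λ - 58.
No integer candidate from the rational root theorem (±divisors of 58) is a root, so the roots are irrational. The cubic discriminant is Δ = -170372 < 0, so there is one real root and a complex-conjugate pair. p(1) = -32 and p(2) = 2 have opposite signs, so a root lies in (1, 2); Newton's method refines it to λ ≈ 1.9496. Dividing out (λ - (1.9496)) leaves approximately λ^2 + 2.9496λ + 29.7503. For λ^2 + 2.9496λ + 29.7503 the discriminant is -110.3014. It is negative, so the remaining roots are the complex-conjugate pair λ ≈ -1.4748 ± 5.2512i. Their product equals the constant term, so |λ|^2 ≈ 29.7503 and |λ| ≈ 5.4544.
Thus the eigenvalues (to 4 decimals) are 1.9496 (modulus 1.9496); -1.4748 ± 5.2512i (modulus 5.4544). The spectral radius is the largest modulus: r(A) ≈ 5.4544. (Cross-check: r(A) ≤ ||A||_2 ≈ 7.0406; equality holds whenever A is normal, though it can also hold for some non-normal A.)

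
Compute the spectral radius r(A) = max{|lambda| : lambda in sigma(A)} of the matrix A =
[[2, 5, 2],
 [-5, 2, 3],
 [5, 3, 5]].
r(A) ≈ 7.6721

The eigenvalues of A are the roots of its characteristic polynomial. With M = A (coefficients from the trace, the sum of principal 2x2 minors, and det A):
  p(λ) = det(λ I - M) = λ^3 - 9λ^2 + 30λ - 152.
No integer candidate from the rational root theorem (±divisors of 152) is a root, so the roots are irrational. The cubic discriminant is Δ = -363420 < 0, so there is one real root and a complex-conjugate pair. p(7) = -40 and p(8) = 24 have opposite signs, so a root lies in (7, 8); Newton's method refines it to λ ≈ 7.6721. Dividing out (λ - (7.6721)) leaves approximately λ^2 - 1.3279λ + 19.8121. For λ^2 - 1.3279λ + 19.8121 the discriminant is -77.485. It is negative, so the remaining roots are the complex-conjugate pair λ ≈ 0.664 ± 4.4013i. Their product equals the constant term, so |λ|^2 ≈ 19.8121 and |λ| ≈ 4.4511.
Thus the eigenvalues (to 4 decimals) are 7.6721 (modulus 7.6721); 0.664 ± 4.4013i (modulus 4.4511). The spectral radius is the largest modulus: r(A) ≈ 7.6721. (Cross-check: r(A) ≤ ||A||_2 ≈ 9.1289; equality holds whenever A is normal, though it can also hold for some non-normal A.)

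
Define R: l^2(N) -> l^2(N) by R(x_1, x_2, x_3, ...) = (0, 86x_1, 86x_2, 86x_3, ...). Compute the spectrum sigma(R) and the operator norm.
sigma(R) = closed disk {z in C : |z| ≤ 86}; ||R|| = 86

Note R = 86·U where U is the unit right shift (U x)_k = x_{k-1} (with x_0 := 0); so ||R|| = 86||U|| and sigma(R) = 86·sigma(U). ||R x||^2 = sum_{k≥1} |86x_k|^2 = 7396||x||^2, so ||R|| = 86 and sigma(R) ⊂ {|z| ≤ 86}. For any |lambda| < 86, the equation (R - lambda I) x = 0 forces x_1 = 0, then 86x_k = lambda x_{k+1} ⇒ x = 0, so R has no eigenvalues. But (R - lambda I) is not surjective for |lambda| < 86: solving (R - lambda I) x = e_1 would require x_n proportional to (lambda/86)^(-n), which is not in l^2. So every |lambda| < 86 lies in the residual spectrum. The boundary |lambda| = 86 is in the approximate point spectrum (the spectrum is closed). Hence sigma(R) is the closed disk of radius 86.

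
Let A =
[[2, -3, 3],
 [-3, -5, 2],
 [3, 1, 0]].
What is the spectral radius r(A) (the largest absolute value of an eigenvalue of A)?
r(A) = 7

The eigenvalues of A are the roots of its characteristic polynomial. With M = A (coefficients from the trace, the sum of principal 2x2 minors, and det A):
  p(λ) = det(λ I - M) = λ^3 + 3λ^2 - 30λ - 14.
By the rational root theorem any rational root is an integer divisor of 14. Testing λ = -7: p(-7) = -343 + 147 + 210 - 14 = 0, so λ = -7 is a root. Dividing out (λ + 7) leaves p(λ) = (λ + 7)(λ^2 - 4λ - 2). For λ^2 - 4λ - 2 the discriminant is 24. It is nonnegative but not a perfect square, so the roots are real and irrational: λ = (4 ± sqrt(24))/2 ≈ 4.4495, -0.4495.
Thus the eigenvalues (to 4 decimals) are 4.4495 (modulus 4.4495); -0.4495 (modulus 0.4495); -7 (modulus 7). The spectral radius is the largest modulus: r(A) = 7. (Cross-check: r(A) ≤ ||A||_2 ≈ 7.0662; equality holds whenever A is normal, though it can also hold for some non-normal A.)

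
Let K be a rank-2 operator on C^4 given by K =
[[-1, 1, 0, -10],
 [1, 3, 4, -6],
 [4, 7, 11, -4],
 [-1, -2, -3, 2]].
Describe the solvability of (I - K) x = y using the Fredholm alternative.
(I - K) is invertible (det(I - K) = -32 ≠ 0), so for every y in C^4 the equation (I - K) x = y has a unique solution.

K has rank 2 and factors as K = U V^T = u1 v1^T + u2 v2^T with u1 = (2, 2, 3, -1), v1 = (1, 2, 3, -2), u2 = (-3, -1, 1, 0), v2 = (1, 1, 2, 2) (multiplying out reproduces the displayed K). The nonzero eigenvalues of U V^T coincide with those of the 2 x 2 matrix G = V^T U = [[v1·u1, v1·u2], [v2·u1, v2·u2]] = [[17, -2], [8, -2]], and by the Sylvester determinant identity det(I_4 - U V^T) = det(I_2 - V^T U) = det([[-16, 2], [-8, 3]]) = (-16)(3) - (2)(-8) = -32. (Direct check: I - K =
[[2, -1, 0, 10],
 [-1, -2, -4, 6],
 [-4, -7, -10, 4],
 [1, 2, 3, -1]]
has determinant -32.) The finite-dimensional Fredholm alternative says: either (I - K) is invertible, or ker(I - K) ≠ {0} and then range(I - K) = ker((I - K)^*)^⊥, with dim ker(I - K) = dim ker((I - K)^*). Since det(I - K) ≠ 0, 1 is not an eigenvalue of K and ker(I - K) = {0}, so we are in the first case: for every y there is a unique x = (I - K)^(-1) y. (Explicitly, by the Woodbury identity, (I - U V^T)^(-1) = I + U (I_2 - G)^(-1) V^T.)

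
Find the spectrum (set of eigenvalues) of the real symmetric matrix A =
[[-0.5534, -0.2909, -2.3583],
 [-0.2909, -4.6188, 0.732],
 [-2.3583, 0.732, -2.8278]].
sigma(A) ≈ {-5, -4, 1}

A is real symmetric, so its spectrum consists of real eigenvalues. Expanding the characteristic polynomial of the displayed matrix gives
  det(λ I - A) = p(λ) = λ^3 + (8)λ^2 + (11)λ + (-20).
Solving p(λ) = 0 yields eigenvalues ≈ -5, -4, 1. (A is shown rounded to 4 decimals, so these recover the underlying integer eigenvalues to within that precision.)
Verification: the trace of A = -8 equals the sum of eigenvalues -8, and det(A) ≈ 20.0000 matches the eigenvalue product 20.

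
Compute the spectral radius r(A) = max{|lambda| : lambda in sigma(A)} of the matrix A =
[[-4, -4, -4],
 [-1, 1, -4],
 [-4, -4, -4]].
r(A) = (7 + sqrt(161))/2 ≈ 9.8443

The eigenvalues of A are the roots of its characteristic polynomial. With M = A (coefficients from the trace, the sum of principal 2x2 minors, and det A):
  p(λ) = det(λ I - M) = λ^3 + 7λ^2 - 28λ.
The constant term is 0, so λ = 0 is a root. Dividing out λ leaves p(λ) = λ(λ^2 + 7λ - 28). For λ^2 + 7λ - 28 the discriminant is 161. It is nonnegative but not a perfect square, so the roots are real and irrational: λ = (-7 ± sqrt(161))/2 ≈ 2.8443, -9.8443.
Thus the eigenvalues (to 4 decimals) are 2.8443 (modulus 2.8443); -9.8443 (modulus 9.8443); 0 (modulus 0). The spectral radius is the largest modulus: r(A) = (7 + sqrt(161))/2 ≈ 9.8443. (Cross-check: r(A) ≤ ||A||_2 ≈ 10.1039; equality holds whenever A is normal, though it can also hold for some non-normal A.)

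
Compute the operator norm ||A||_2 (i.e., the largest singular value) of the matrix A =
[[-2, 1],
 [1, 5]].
||A||_2 = sqrt((31 + sqrt(477))/2) ≈ 5.1401 (= sqrt(largest eigenvalue of A^T A))

||A||_2 = sigma_max(A) = sqrt(lambda_max(A^T A)). Form the symmetric matrix M = A^T A =
[[5, 3],
 [3, 26]].
Its characteristic polynomial (trace, determinant of M give the coefficients) is
  p(λ) = det(λ I - M) = λ^2 - 31λ + 121.
For λ^2 - 31λ + 121 the discriminant is 477. It is nonnegative but not a perfect square, so the roots are real and irrational: λ = (31 ± sqrt(477))/2 ≈ 26.4202, 4.5798.
So the eigenvalues of A^T A are ≈ 4.5798, 26.4202 (all ≥ 0, as they must be for A^T A). The largest is λ_max = (31 + sqrt(477))/2 ≈ 26.4202, hence ||A||_2 = sqrt(λ_max) = sqrt((31 + sqrt(477))/2) ≈ 5.1401.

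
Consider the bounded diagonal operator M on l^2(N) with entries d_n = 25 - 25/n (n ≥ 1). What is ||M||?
||M|| = 25

For a diagonal operator on l^2 with entries d_n, ||M|| = sup_n |d_n|. Here d_1 = 0, d_2 = 25/2, ..., and d_n = 25 - 25/n increases monotonically toward 25. All terms lie in [0, 25), so |d_n| = d_n and the supremum is the limit 25, which is not attained by any individual d_n. Hence ||M|| = 25.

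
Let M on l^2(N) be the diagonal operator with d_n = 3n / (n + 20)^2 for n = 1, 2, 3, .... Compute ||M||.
||M|| = 3/80 (attained at n = 20)

For M diagonal, ||M|| = sup_n |d_n|. Treat f(x) = 3x / (x + 20)^2 for real x > 0. By the quotient rule, f'(x) = 3(20 - x)/(x + 20)^3, which is positive for x < 20 and negative for x > 20. So f has a unique maximum at x = 20, and since 20 is a positive integer, the supremum over n ≥ 1 is attained at n = 20: d_20 = 3·20/(20 + 20)^2 = 3·20/1600 = 3/80. Hence ||M|| = 3/80.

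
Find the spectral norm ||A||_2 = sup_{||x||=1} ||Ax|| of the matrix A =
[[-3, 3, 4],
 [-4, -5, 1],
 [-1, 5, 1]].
||A||_2 ≈ 7.894 (= sqrt(largest eigenvalue of A^T A))

||A||_2 = sigma_max(A) = sqrt(lambda_max(A^T A)). Form the symmetric matrix M = A^T A =
[[26, 6, -17],
 [6, 59, 12],
 [-17, 12, 18]].
Its characteristic polynomial (trace, sum of principal 2x2 minors, determinant of M give the coefficients) is
  p(λ) = det(λ I - M) = λ^3 - 103λ^2 + 2595λ - 3721.
No integer candidate from the rational root theorem (±divisors of 3721) is a root, so the roots are irrational. The cubic discriminant is Δ = 2806320080 > 0, so there are three distinct real roots. p(1) = -1228 and p(2) = 1065 have opposite signs, so a root lies in (1, 2); Newton's method refines it to λ ≈ 1.5248. p(39) = 140 and p(40) = -721 have opposite signs, so a root lies in (39, 40); Newton's method refines it to λ ≈ 39.1602. p(62) = -435 and p(63) = 1004 have opposite signs, so a root lies in (62, 63); Newton's method refines it to λ ≈ 62.3149. Check (Vieta): the three roots sum to 103, matching tr M = 103.
So the eigenvalues of A^T A are ≈ 1.5248, 39.1602, 62.3149 (all ≥ 0, as they must be for A^T A). The largest is λ_max ≈ 62.3149, hence ||A||_2 = sqrt(λ_max) ≈ 7.894.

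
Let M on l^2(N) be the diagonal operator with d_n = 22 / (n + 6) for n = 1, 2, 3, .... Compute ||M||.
||M|| = 22/7 (attained at n = 1)

For M diagonal, ||M|| = sup_n |d_n| = sup_n 22/(n + 6). This is positive and strictly decreasing in n, so the supremum is attained at n = 1: d_1 = 22/(1 + 6) = 22/7. Hence ||M|| = 22/7.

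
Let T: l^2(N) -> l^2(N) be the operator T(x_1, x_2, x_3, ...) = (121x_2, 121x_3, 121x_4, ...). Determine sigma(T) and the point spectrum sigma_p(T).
sigma(T) = closed disk {z in C : |z| ≤ 121}; sigma_p(T) = open disk {z in C : |z| < 121}

Note T = 121·V where V is the unit left shift (V x)_k = x_{k+1}; so sigma(T) = 121·sigma(V) and ||T|| = 121||V||. ||T x||^2 = 14641sum_{k≥2} |x_k|^2 ≤ 14641||x||^2, with equality on {x : x_1 = 0}, so ||T|| = 121. For any lambda with |lambda| < 121, set r = lambda/121 (|r| < 1); the vector x = (1, r, r^2, ...) is in l^2 and satisfies T x = 121(r, r^2, ...) = lambda x, so lambda is an eigenvalue. On the boundary |lambda| = 121 the geometric series diverges, so no l^2 eigenvector exists, but these lambda lie in the approximate point spectrum. Hence sigma(T) is the closed disk of radius 121 and sigma_p(T) is the open disk.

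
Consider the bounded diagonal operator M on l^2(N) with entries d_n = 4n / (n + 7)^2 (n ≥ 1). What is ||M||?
||M|| = 1/7 (attained at n = 7)

For M diagonal, ||M|| = sup_n |d_n|. Treat f(x) = 4x / (x + 7)^2 for real x > 0. By the quotient rule, f'(x) = 4(7 - x)/(x + 7)^3, which is positive for x < 7 and negative for x > 7. So f has a unique maximum at x = 7, and since 7 is a positive integer, the supremum over n ≥ 1 is attained at n = 7: d_7 = 4·7/(7 + 7)^2 = 4·7/196 = 1/7. Hence ||M|| = 1/7.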